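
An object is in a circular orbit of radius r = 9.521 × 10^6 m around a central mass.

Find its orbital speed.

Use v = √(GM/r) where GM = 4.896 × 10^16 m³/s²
r = 9.521 × 10^6 m
GM = 4.896 × 10^16 m³/s²
GM/r = (4.896 × 10^16) / (9.521 × 10^6) = 5.14232 × 10^9 m²/s²
v = √(GM/r) = 71710 m/s ≈ 71.71 km/s

Final answer: 71.71 km/s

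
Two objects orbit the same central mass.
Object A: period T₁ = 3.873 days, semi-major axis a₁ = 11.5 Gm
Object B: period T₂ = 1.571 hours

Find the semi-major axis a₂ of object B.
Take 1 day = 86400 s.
T₁ = 3.873 days = 334627 s
T₂ = 1.571 hours = 5655.6 s
a₁ = 11.5 Gm = 1.15 × 10^10 m
Kepler's third law: (T₂/T₁)² = (a₂/a₁)³  ⇒  a₂ = a₁ (T₂/T₁)^(2/3)
T₂/T₁ = 0.0169012
(T₂/T₁)^(2/3) = 0.0658585
a₂ = 1.15 × 10^10 m × 0.0658585 = 7.57372 × 10^8 m ≈ 757.4 Mm

Final answer: a₂ = 757.4 Mm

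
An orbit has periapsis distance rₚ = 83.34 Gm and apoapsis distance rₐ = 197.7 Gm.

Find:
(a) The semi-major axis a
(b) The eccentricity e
rₚ = 83.34 Gm = 8.334 × 10^10 m
rₐ = 197.7 Gm = 1.977 × 10^11 m
(a) a = (rₚ + rₐ)/2 = 1.4052 × 10^11 m ≈ 140.5 Gm
(b) e = (rₐ − rₚ)/(rₐ + rₚ) = (1.1436 × 10^11) / (2.8104 × 10^11) = 0.406917

Final answer:
(a) a = 140.5 Gm
(b) e = 0.4069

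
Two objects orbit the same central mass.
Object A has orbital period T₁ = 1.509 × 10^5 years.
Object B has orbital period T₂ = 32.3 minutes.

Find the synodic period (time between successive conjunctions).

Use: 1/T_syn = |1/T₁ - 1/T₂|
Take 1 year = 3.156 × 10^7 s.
T₁ = 1.509 × 10^5 years = 4.7624 × 10^12 s
T₂ = 32.3 minutes = 1938 s
1/T₁ = 2.09978 × 10^-13 s⁻¹
1/T₂ = 0.000515996 s⁻¹
|1/T₁ − 1/T₂| = 0.000515996 s⁻¹
T_syn = 1 / |1/T₁ − 1/T₂| = 1938 s ≈ 32.3 minutes

Final answer: T_syn = 32.3 minutes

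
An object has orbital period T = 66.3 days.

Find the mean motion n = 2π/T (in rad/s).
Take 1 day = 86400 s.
T = 66.3 days = 5.72832 × 10^6 s
n = 2π / (5.72832 × 10^6 s) = 1.09686 × 10^-6 rad/s ≈ 1.097 × 10^-6 rad/s

Final answer: n = 1.097 × 10^-6 rad/s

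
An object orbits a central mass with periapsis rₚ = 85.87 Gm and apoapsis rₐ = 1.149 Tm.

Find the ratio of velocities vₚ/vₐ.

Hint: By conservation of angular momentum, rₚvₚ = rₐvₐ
rₚ = 85.87 Gm = 8.587 × 10^10 m
rₐ = 1.149 Tm = 1.149 × 10^12 m
rₚvₚ = rₐvₐ  ⇒  vₚ/vₐ = rₐ/rₚ
vₚ/vₐ = (1.149 × 10^12) / (8.587 × 10^10) = 13.3807

Final answer: vₚ/vₐ = 13.38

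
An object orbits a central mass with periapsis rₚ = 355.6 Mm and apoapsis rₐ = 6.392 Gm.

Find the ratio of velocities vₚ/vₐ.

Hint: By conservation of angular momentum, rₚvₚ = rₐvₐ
rₚ = 355.6 Mm = 3.556 × 10^8 m
rₐ = 6.392 Gm = 6.392 × 10^9 m
rₚvₚ = rₐvₐ  ⇒  vₚ/vₐ = rₐ/rₚ
vₚ/vₐ = (6.392 × 10^9) / (3.556 × 10^8) = 17.9753

Final answer: vₚ/vₐ = 17.98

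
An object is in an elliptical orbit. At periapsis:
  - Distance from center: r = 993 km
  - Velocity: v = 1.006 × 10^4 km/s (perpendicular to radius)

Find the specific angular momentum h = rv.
r = 993 km = 993000 m
v = 1.006 × 10^4 km/s = 1.006 × 10^7 m/s
h = rv = 993000 × 1.006 × 10^7 = 9.98958 × 10^12 m²/s ≈ 9.99 × 10^12 m²/s

Final answer: h = 9.99 × 10^12 m²/s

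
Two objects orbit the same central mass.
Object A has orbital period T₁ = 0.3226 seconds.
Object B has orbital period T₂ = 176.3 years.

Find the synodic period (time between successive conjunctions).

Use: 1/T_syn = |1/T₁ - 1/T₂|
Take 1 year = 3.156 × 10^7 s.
T₁ = 0.3226 seconds
T₂ = 176.3 years = 5.56403 × 10^9 s
1/T₁ = 3.09981 s⁻¹
1/T₂ = 1.79726 × 10^-10 s⁻¹
|1/T₁ − 1/T₂| = 3.09981 s⁻¹
T_syn = 1 / |1/T₁ − 1/T₂| = 0.3226 s ≈ 0.3226 seconds

Final answer: T_syn = 0.3226 seconds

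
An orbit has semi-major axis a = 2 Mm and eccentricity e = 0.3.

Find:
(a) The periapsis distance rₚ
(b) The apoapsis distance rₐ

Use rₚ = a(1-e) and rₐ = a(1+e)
a = 2 Mm = 2 × 10^6 m
e = 0.3:  1 − e = 0.7,  1 + e = 1.3
(a) rₚ = a(1 − e) = 2 × 10^6 m × 0.7 = 1.4 × 10^6 m ≈ 1.4 Mm
(b) rₐ = a(1 + e) = 2 × 10^6 m × 1.3 = 2.6 × 10^6 m ≈ 2.6 Mm

Final answer:
(a) rₚ = 1.4 Mm
(b) rₐ = 2.6 Mm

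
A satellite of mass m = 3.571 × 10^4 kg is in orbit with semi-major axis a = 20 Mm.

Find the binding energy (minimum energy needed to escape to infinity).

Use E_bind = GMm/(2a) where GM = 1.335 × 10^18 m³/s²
a = 20 Mm = 2 × 10^7 m
GM = 1.335 × 10^18 m³/s²
m = 3.571 × 10^4 kg
GMm = 1.335 × 10^18 × 35710 = 4.76729 × 10^22 m³·kg/s²
2a = 4 × 10^7 m
E_bind = GMm/(2a) = 1.19182 × 10^15 J ≈ 1.192 PJ

Final answer: 1.192 PJ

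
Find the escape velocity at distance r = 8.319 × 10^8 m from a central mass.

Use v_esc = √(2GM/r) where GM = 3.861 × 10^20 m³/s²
r = 8.319 × 10^8 m
GM = 3.861 × 10^20 m³/s²
2GM/r = 2 × (3.861 × 10^20) / (8.319 × 10^8) = 9.28237 × 10^11 m²/s²
v_esc = √(2GM/r) = 963450 m/s ≈ 963.5 km/s

Final answer: 963.5 km/s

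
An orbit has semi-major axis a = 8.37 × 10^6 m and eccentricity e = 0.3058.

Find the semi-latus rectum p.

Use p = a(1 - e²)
a = 8.37 × 10^6 m
e = 0.3058,  e² = 0.0935136,  1 − e² = 0.906486
p = a(1 − e²) = 8.37 × 10^6 m × 0.906486 = 7.58729 × 10^6 m ≈ 7.587 × 10^6 m

Final answer: p = 7.587 × 10^6 m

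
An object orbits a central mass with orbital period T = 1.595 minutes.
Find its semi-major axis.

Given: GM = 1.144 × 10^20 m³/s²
T = 1.595 minutes = 95.7 s
GM = 1.144 × 10^20 m³/s²
Kepler's third law: a³ = GM T² / (4π²)
T² = 9158.49 s²
a³ = (1.144 × 10^20) × 9158.49 / (4π²) = 2.65393 × 10^22 m³
a = (a³)^(1/3) = 2.98284 × 10^7 m ≈ 2.983 × 10^7 m

Final answer: 2.983 × 10^7 m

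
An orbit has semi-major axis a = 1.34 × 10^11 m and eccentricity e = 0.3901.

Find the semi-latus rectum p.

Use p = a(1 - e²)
a = 1.34 × 10^11 m
e = 0.3901,  e² = 0.152178,  1 − e² = 0.847822
p = a(1 − e²) = 1.34 × 10^11 m × 0.847822 = 1.13608 × 10^11 m ≈ 1.136 × 10^11 m

Final answer: p = 1.136 × 10^11 m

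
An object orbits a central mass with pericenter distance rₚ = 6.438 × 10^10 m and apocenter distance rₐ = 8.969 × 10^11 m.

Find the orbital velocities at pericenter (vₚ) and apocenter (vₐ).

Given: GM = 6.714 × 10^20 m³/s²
rₚ = 6.438 × 10^10 m
rₐ = 8.969 × 10^11 m
GM = 6.714 × 10^20 m³/s²
a = (rₚ + rₐ)/2 = 4.8064 × 10^11 m
Vis-viva: v² = GM (2/r − 1/a)
vₚ² = 6.714 × 10^20 × (3.10655 × 10^-11 − 2.08056 × 10^-12) = 1.94605 × 10^10 m²/s²
vₚ = 139501 m/s ≈ 139.5 km/s
vₐ² = 6.714 × 10^20 × (2.2299 × 10^-12 − 2.08056 × 10^-12) = 1.00269 × 10^8 m²/s²
vₐ = 10013.5 m/s ≈ 10.01 km/s

Final answer: vₚ = 139.5 km/s, vₐ = 10.01 km/s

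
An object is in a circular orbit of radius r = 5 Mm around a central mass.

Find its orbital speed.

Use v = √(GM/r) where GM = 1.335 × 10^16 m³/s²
r = 5 Mm = 5 × 10^6 m
GM = 1.335 × 10^16 m³/s²
GM/r = (1.335 × 10^16) / (5 × 10^6) = 2.67 × 10^9 m²/s²
v = √(GM/r) = 51672 m/s ≈ 51.67 km/s

Final answer: 51.67 km/s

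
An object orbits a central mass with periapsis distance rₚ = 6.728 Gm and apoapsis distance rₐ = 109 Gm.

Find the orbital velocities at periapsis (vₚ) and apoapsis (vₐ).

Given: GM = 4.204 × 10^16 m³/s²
rₚ = 6.728 Gm = 6.728 × 10^9 m
rₐ = 109 Gm = 1.09 × 10^11 m
GM = 4.204 × 10^16 m³/s²
a = (rₚ + rₐ)/2 = 5.7864 × 10^10 m
Vis-viva: v² = GM (2/r − 1/a)
vₚ² = 4.204 × 10^16 × (2.97265 × 10^-10 − 1.72819 × 10^-11) = 1.17705 × 10^7 m²/s²
vₚ = 3430.82 m/s ≈ 3.431 km/s
vₐ² = 4.204 × 10^16 × (1.83486 × 10^-11 − 1.72819 × 10^-11) = 44845 m²/s²
vₐ = 211.766 m/s ≈ 211.8 m/s

Final answer: vₚ = 3.431 km/s, vₐ = 211.8 m/s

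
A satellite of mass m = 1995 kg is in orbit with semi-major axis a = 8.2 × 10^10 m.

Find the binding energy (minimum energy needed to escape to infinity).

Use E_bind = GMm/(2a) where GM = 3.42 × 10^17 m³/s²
a = 8.2 × 10^10 m
GM = 3.42 × 10^17 m³/s²
m = 1995 kg
GMm = 3.42 × 10^17 × 1995 = 6.8229 × 10^20 m³·kg/s²
2a = 1.64 × 10^11 m
E_bind = GMm/(2a) = 4.1603 × 10^9 J ≈ 4.16 GJ

Final answer: 4.16 GJ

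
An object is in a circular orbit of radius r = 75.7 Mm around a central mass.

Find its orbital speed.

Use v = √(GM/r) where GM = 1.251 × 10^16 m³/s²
r = 75.7 Mm = 7.57 × 10^7 m
GM = 1.251 × 10^16 m³/s²
GM/r = (1.251 × 10^16) / (7.57 × 10^7) = 1.65258 × 10^8 m²/s²
v = √(GM/r) = 12855.3 m/s ≈ 12.86 km/s

Final answer: 12.86 km/s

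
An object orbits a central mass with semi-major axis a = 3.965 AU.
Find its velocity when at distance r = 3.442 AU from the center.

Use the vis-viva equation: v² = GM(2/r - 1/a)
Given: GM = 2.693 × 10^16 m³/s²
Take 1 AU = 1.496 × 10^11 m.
a = 3.965 AU = 5.93164 × 10^11 m
r = 3.442 AU = 5.14923 × 10^11 m
GM = 2.693 × 10^16 m³/s²
2/r − 1/a = 3.88407 × 10^-12 − 1.68587 × 10^-12 = 2.1982 × 10^-12 m⁻¹
v² = GM (2/r − 1/a) = 59197.5 m²/s²
v = 243.305 m/s ≈ 243.3 m/s

Final answer: 243.3 m/s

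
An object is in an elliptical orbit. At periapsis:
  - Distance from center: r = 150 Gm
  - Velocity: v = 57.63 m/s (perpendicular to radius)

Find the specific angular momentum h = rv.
r = 150 Gm = 1.5 × 10^11 m
v = 57.63 m/s
h = rv = 1.5 × 10^11 × 57.63 = 8.6445 × 10^12 m²/s ≈ 8.644 × 10^12 m²/s

Final answer: h = 8.644 × 10^12 m²/s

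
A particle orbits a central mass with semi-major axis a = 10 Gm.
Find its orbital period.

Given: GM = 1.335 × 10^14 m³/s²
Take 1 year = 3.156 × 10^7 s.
a = 10 Gm = 1 × 10^10 m
GM = 1.335 × 10^14 m³/s²
a³ = 1 × 10^30 m³
T = 2π √(a³/GM) = 2π √((1 × 10^30) / (1.335 × 10^14)) = 2π × 8.65485 × 10^7 s
T = 5.438 × 10^8 s ≈ 17.23 years

Final answer: 17.23 years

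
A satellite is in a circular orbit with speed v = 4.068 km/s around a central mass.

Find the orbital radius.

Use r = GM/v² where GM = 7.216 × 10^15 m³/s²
v = 4.068 km/s = 4068 m/s
GM = 7.216 × 10^15 m³/s²
v² = 1.65486 × 10^7 m²/s²
r = GM/v² = (7.216 × 10^15) / (1.65486 × 10^7) = 4.36048 × 10^8 m ≈ 436 Mm

Final answer: 436 Mm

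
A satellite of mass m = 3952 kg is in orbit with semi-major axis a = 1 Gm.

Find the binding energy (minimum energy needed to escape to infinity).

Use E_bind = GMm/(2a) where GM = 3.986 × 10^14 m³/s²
a = 1 Gm = 1 × 10^9 m
GM = 3.986 × 10^14 m³/s²
m = 3952 kg
GMm = 3.986 × 10^14 × 3952 = 1.57527 × 10^18 m³·kg/s²
2a = 2 × 10^9 m
E_bind = GMm/(2a) = 7.87634 × 10^8 J ≈ 787.6 MJ

Final answer: 787.6 MJ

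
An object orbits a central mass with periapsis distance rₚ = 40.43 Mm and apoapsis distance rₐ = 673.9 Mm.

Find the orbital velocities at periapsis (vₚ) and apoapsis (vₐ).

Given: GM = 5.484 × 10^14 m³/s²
rₚ = 40.43 Mm = 4.043 × 10^7 m
rₐ = 673.9 Mm = 6.739 × 10^8 m
GM = 5.484 × 10^14 m³/s²
a = (rₚ + rₐ)/2 = 3.57165 × 10^8 m
Vis-viva: v² = GM (2/r − 1/a)
vₚ² = 5.484 × 10^14 × (4.94682 × 10^-8 − 2.79983 × 10^-9) = 2.55929 × 10^7 m²/s²
vₚ = 5058.95 m/s ≈ 5.059 km/s
vₐ² = 5.484 × 10^14 × (2.9678 × 10^-9 − 2.79983 × 10^-9) = 92116.4 m²/s²
vₐ = 303.507 m/s ≈ 303.5 m/s

Final answer: vₚ = 5.059 km/s, vₐ = 303.5 m/s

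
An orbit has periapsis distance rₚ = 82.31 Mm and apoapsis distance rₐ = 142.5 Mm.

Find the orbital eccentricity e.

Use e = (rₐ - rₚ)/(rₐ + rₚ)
rₚ = 82.31 Mm = 8.231 × 10^7 m
rₐ = 142.5 Mm = 1.425 × 10^8 m
rₐ − rₚ = 6.019 × 10^7 m
rₐ + rₚ = 2.2481 × 10^8 m
e = (rₐ − rₚ)/(rₐ + rₚ) = 0.267737

Final answer: e = 0.2677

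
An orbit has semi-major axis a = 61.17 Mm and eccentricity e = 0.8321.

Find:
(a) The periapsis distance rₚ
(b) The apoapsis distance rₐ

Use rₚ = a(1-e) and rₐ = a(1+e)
a = 61.17 Mm = 6.117 × 10^7 m
e = 0.8321:  1 − e = 0.1679,  1 + e = 1.8321
(a) rₚ = a(1 − e) = 6.117 × 10^7 m × 0.1679 = 1.02704 × 10^7 m ≈ 10.27 Mm
(b) rₐ = a(1 + e) = 6.117 × 10^7 m × 1.8321 = 1.1207 × 10^8 m ≈ 112.1 Mm

Final answer:
(a) rₚ = 10.27 Mm
(b) rₐ = 112.1 Mm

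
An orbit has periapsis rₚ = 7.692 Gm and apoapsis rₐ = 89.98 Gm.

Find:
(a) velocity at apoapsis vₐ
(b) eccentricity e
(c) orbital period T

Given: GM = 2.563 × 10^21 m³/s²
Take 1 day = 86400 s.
rₚ = 7.692 Gm = 7.692 × 10^9 m
rₐ = 89.98 Gm = 8.998 × 10^10 m
GM = 2.563 × 10^21 m³/s²
a = (rₚ + rₐ)/2 = 4.8836 × 10^10 m
e = (rₐ − rₚ)/(rₐ + rₚ) = (8.2288 × 10^10) / (9.7672 × 10^10) = 0.842493
(a) vₐ² = GM (2/rₐ − 1/a) = 2.563 × 10^21 × (2.22272 × 10^-11 − 2.04767 × 10^-11) = 4.48644 × 10^9 m²/s²;  vₐ = 66980.9 m/s ≈ 66.98 km/s
(b) e = 0.842493 ≈ 0.8425
(c) a³ = 1.16472 × 10^32 m³;  T = 2π √(a³/GM) = 2π × 213175 s = 1.33942 × 10^6 s ≈ 15.5 days

Final answer:
(a) velocity at apoapsis vₐ = 66.98 km/s
(b) eccentricity e = 0.8425
(c) orbital period T = 15.5 days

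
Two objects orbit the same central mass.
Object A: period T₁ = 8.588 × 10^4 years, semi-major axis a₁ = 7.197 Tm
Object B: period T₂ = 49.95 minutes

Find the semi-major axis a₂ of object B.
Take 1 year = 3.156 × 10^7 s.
T₁ = 8.588 × 10^4 years = 2.71037 × 10^12 s
T₂ = 49.95 minutes = 2997 s
a₁ = 7.197 Tm = 7.197 × 10^12 m
Kepler's third law: (T₂/T₁)² = (a₂/a₁)³  ⇒  a₂ = a₁ (T₂/T₁)^(2/3)
T₂/T₁ = 1.10575 × 10^-9
(T₂/T₁)^(2/3) = 1.06931 × 10^-6
a₂ = 7.197 × 10^12 m × 1.06931 × 10^-6 = 7.69585 × 10^6 m ≈ 7.696 Mm

Final answer: a₂ = 7.696 Mm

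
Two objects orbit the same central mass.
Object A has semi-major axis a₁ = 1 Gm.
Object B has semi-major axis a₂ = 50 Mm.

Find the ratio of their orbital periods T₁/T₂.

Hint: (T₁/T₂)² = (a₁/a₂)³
a₁ = 1 Gm = 1 × 10^9 m
a₂ = 50 Mm = 5 × 10^7 m
a₁/a₂ = 20
T₁/T₂ = (a₁/a₂)^(3/2) = (20)^1.5 = 89.4427

Final answer: T₁/T₂ = 89.44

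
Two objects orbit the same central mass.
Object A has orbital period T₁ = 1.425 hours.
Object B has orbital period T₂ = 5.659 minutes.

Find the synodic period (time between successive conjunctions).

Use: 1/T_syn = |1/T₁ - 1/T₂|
T₁ = 1.425 hours = 5130 s
T₂ = 5.659 minutes = 339.54 s
1/T₁ = 0.000194932 s⁻¹
1/T₂ = 0.00294516 s⁻¹
|1/T₁ − 1/T₂| = 0.00275023 s⁻¹
T_syn = 1 / |1/T₁ − 1/T₂| = 363.606 s ≈ 6.06 minutes

Final answer: T_syn = 6.06 minutes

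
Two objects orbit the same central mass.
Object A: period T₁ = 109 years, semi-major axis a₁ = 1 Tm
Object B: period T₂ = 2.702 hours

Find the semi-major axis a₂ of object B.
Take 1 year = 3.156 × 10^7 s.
T₁ = 109 years = 3.44004 × 10^9 s
T₂ = 2.702 hours = 9727.2 s
a₁ = 1 Tm = 1 × 10^12 m
Kepler's third law: (T₂/T₁)² = (a₂/a₁)³  ⇒  a₂ = a₁ (T₂/T₁)^(2/3)
T₂/T₁ = 2.82764 × 10^-6
(T₂/T₁)^(2/3) = 0.000199963
a₂ = 1 × 10^12 m × 0.000199963 = 1.99963 × 10^8 m ≈ 200 Mm

Final answer: a₂ = 200 Mm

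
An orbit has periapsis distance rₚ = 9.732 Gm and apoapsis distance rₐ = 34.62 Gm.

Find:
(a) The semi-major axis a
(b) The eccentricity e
rₚ = 9.732 Gm = 9.732 × 10^9 m
rₐ = 34.62 Gm = 3.462 × 10^10 m
(a) a = (rₚ + rₐ)/2 = 2.2176 × 10^10 m ≈ 22.18 Gm
(b) e = (rₐ − rₚ)/(rₐ + rₚ) = (2.4888 × 10^10) / (4.4352 × 10^10) = 0.561147

Final answer:
(a) a = 22.18 Gm
(b) e = 0.5611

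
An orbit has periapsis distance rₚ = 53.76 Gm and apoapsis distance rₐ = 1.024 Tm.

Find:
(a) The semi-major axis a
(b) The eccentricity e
rₚ = 53.76 Gm = 5.376 × 10^10 m
rₐ = 1.024 Tm = 1.024 × 10^12 m
(a) a = (rₚ + rₐ)/2 = 5.3888 × 10^11 m ≈ 538.9 Gm
(b) e = (rₐ − rₚ)/(rₐ + rₚ) = (9.7024 × 10^11) / (1.07776 × 10^12) = 0.900238

Final answer:
(a) a = 538.9 Gm
(b) e = 0.9002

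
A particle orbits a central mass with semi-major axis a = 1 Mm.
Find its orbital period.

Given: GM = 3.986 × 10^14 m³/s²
a = 1 Mm = 1 × 10^6 m
GM = 3.986 × 10^14 m³/s²
a³ = 1 × 10^18 m³
T = 2π √(a³/GM) = 2π √((1 × 10^18) / (3.986 × 10^14)) = 2π × 50.0877 s
T = 314.71 s ≈ 5.245 minutes

Final answer: 5.245 minutes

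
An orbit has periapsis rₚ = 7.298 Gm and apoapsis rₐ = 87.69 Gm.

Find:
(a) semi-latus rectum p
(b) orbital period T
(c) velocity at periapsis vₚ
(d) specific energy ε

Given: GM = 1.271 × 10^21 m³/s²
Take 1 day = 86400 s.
rₚ = 7.298 Gm = 7.298 × 10^9 m
rₐ = 87.69 Gm = 8.769 × 10^10 m
GM = 1.271 × 10^21 m³/s²
a = (rₚ + rₐ)/2 = 4.7494 × 10^10 m
e = (rₐ − rₚ)/(rₐ + rₚ) = (8.0392 × 10^10) / (9.4988 × 10^10) = 0.846338
(a) 1 − e² = 0.283711;  p = a(1 − e²) = 4.7494 × 10^10 × 0.283711 = 1.34746 × 10^10 m ≈ 13.47 Gm
(b) a³ = 1.07131 × 10^32 m³;  T = 2π √(a³/GM) = 2π × 290326 s = 1.82417 × 10^6 s ≈ 21.11 days
(c) vₚ² = GM (2/rₚ − 1/a) = 1.271 × 10^21 × (2.74048 × 10^-10 − 2.10553 × 10^-11) = 3.21553 × 10^11 m²/s²;  vₚ = 567057 m/s ≈ 567.1 km/s
(d) 2a = 9.4988 × 10^10 m;  ε = −GM/(2a) = -1.33806 × 10^10 J/kg ≈ -13.38 GJ/kg

Final answer:
(a) semi-latus rectum p = 13.47 Gm
(b) orbital period T = 21.11 days
(c) velocity at periapsis vₚ = 567.1 km/s
(d) specific energy ε = -13.38 GJ/kg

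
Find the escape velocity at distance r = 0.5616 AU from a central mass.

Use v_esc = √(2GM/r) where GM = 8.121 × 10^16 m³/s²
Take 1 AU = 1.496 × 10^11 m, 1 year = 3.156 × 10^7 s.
r = 0.5616 AU = 8.40154 × 10^10 m
GM = 8.121 × 10^16 m³/s²
2GM/r = 2 × (8.121 × 10^16) / (8.40154 × 10^10) = 1.93322 × 10^6 m²/s²
v_esc = √(2GM/r) = 1390.4 m/s ≈ 0.2933 AU/year

Final answer: 0.2933 AU/year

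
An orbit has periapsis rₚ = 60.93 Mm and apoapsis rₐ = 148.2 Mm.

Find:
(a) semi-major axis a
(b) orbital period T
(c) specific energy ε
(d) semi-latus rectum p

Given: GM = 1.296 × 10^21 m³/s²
rₚ = 60.93 Mm = 6.093 × 10^7 m
rₐ = 148.2 Mm = 1.482 × 10^8 m
GM = 1.296 × 10^21 m³/s²
a = (rₚ + rₐ)/2 = 1.04565 × 10^8 m
e = (rₐ − rₚ)/(rₐ + rₚ) = (8.727 × 10^7) / (2.0913 × 10^8) = 0.4173
(a) a = 1.04565 × 10^8 m ≈ 104.6 Mm
(b) a³ = 1.1433 × 10^24 m³;  T = 2π √(a³/GM) = 2π × 29.7014 s = 186.619 s ≈ 3.11 minutes
(c) 2a = 2.0913 × 10^8 m;  ε = −GM/(2a) = -6.1971 × 10^12 J/kg ≈ -6197 GJ/kg
(d) 1 − e² = 0.825861;  p = a(1 − e²) = 1.04565 × 10^8 × 0.825861 = 8.63561 × 10^7 m ≈ 86.36 Mm

Final answer:
(a) semi-major axis a = 104.6 Mm
(b) orbital period T = 3.11 minutes
(c) specific energy ε = -6197 GJ/kg
(d) semi-latus rectum p = 86.36 Mm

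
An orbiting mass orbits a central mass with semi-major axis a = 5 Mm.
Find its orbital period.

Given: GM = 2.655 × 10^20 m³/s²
a = 5 Mm = 5 × 10^6 m
GM = 2.655 × 10^20 m³/s²
a³ = 1.25 × 10^20 m³
T = 2π √(a³/GM) = 2π √((1.25 × 10^20) / (2.655 × 10^20)) = 2π × 0.686156 s
T = 4.31124 s ≈ 4.311 seconds

Final answer: 4.311 seconds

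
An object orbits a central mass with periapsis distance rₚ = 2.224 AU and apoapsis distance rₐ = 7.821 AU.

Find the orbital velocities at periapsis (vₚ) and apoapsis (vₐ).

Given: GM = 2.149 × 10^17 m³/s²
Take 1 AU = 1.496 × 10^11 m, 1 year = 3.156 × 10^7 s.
rₚ = 2.224 AU = 3.3271 × 10^11 m
rₐ = 7.821 AU = 1.17002 × 10^12 m
GM = 2.149 × 10^17 m³/s²
a = (rₚ + rₐ)/2 = 7.51366 × 10^11 m
Vis-viva: v² = GM (2/r − 1/a)
vₚ² = 2.149 × 10^17 × (6.01123 × 10^-12 − 1.33091 × 10^-12) = 1.0058 × 10^6 m²/s²
vₚ = 1002.9 m/s ≈ 0.2116 AU/year
vₐ² = 2.149 × 10^17 × (1.70937 × 10^-12 − 1.33091 × 10^-12) = 81331.2 m²/s²
vₐ = 285.186 m/s ≈ 285.2 m/s

Final answer: vₚ = 0.2116 AU/year, vₐ = 285.2 m/s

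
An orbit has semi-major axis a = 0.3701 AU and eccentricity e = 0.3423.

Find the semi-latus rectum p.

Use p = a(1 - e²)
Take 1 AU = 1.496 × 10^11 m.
a = 0.3701 AU = 5.5367 × 10^10 m
e = 0.3423,  e² = 0.117169,  1 − e² = 0.882831
p = a(1 − e²) = 5.5367 × 10^10 m × 0.882831 = 4.88797 × 10^10 m ≈ 0.3267 AU

Final answer: p = 0.3267 AU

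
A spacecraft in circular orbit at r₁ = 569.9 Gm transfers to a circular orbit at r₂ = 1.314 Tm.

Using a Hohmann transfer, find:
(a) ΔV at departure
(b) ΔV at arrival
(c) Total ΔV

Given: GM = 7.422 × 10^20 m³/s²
r₁ = 569.9 Gm = 5.699 × 10^11 m
r₂ = 1.314 Tm = 1.314 × 10^12 m
GM = 7.422 × 10^20 m³/s²
Transfer ellipse: a_t = (r₁ + r₂)/2 = 9.4195 × 10^11 m
Circular speed at r₁: v₁ = √(GM/r₁) = 36087.9 m/s
Transfer speed at r₁ (periapsis): v₁ₜ = √(GM(2/r₁ − 1/a_t)) = 42623.1 m/s
(a) ΔV₁ = v₁ₜ − v₁ = 6535.23 m/s ≈ 6.535 km/s
Circular speed at r₂: v₂ = √(GM/r₂) = 23766.4 m/s
Transfer speed at r₂ (apoapsis): v₂ₜ = √(GM(2/r₂ − 1/a_t)) = 18486.2 m/s
(b) ΔV₂ = v₂ − v₂ₜ = 5280.14 m/s ≈ 5.28 km/s
(c) ΔV_total = ΔV₁ + ΔV₂ = 11815.4 m/s ≈ 11.82 km/s

Final answer:
(a) ΔV₁ = 6.535 km/s
(b) ΔV₂ = 5.28 km/s
(c) ΔV_total = 11.82 km/s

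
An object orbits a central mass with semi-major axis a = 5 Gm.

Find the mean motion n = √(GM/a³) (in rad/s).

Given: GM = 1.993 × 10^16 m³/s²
a = 5 Gm = 5 × 10^9 m
GM = 1.993 × 10^16 m³/s²
a³ = 1.25 × 10^29 m³
GM/a³ = (1.993 × 10^16) / (1.25 × 10^29) = 1.5944 × 10^-13 s⁻²
n = √(GM/a³) = 3.99299 × 10^-7 rad/s ≈ 3.993 × 10^-7 rad/s

Final answer: n = 3.993 × 10^-7 rad/s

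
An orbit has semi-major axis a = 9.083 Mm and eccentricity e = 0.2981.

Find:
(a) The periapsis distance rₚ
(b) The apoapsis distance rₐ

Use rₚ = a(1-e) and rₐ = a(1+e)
a = 9.083 Mm = 9.083 × 10^6 m
e = 0.2981:  1 − e = 0.7019,  1 + e = 1.2981
(a) rₚ = a(1 − e) = 9.083 × 10^6 m × 0.7019 = 6.37536 × 10^6 m ≈ 6.375 Mm
(b) rₐ = a(1 + e) = 9.083 × 10^6 m × 1.2981 = 1.17906 × 10^7 m ≈ 11.79 Mm

Final answer:
(a) rₚ = 6.375 Mm
(b) rₐ = 11.79 Mm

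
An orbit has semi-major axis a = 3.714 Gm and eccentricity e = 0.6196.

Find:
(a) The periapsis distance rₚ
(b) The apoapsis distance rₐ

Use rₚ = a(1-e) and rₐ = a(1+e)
a = 3.714 Gm = 3.714 × 10^9 m
e = 0.6196:  1 − e = 0.3804,  1 + e = 1.6196
(a) rₚ = a(1 − e) = 3.714 × 10^9 m × 0.3804 = 1.41281 × 10^9 m ≈ 1.413 Gm
(b) rₐ = a(1 + e) = 3.714 × 10^9 m × 1.6196 = 6.01519 × 10^9 m ≈ 6.015 Gm

Final answer:
(a) rₚ = 1.413 Gm
(b) rₐ = 6.015 Gm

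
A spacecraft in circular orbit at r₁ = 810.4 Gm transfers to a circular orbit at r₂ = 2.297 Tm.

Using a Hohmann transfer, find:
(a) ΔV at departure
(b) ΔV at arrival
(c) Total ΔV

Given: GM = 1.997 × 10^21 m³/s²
r₁ = 810.4 Gm = 8.104 × 10^11 m
r₂ = 2.297 Tm = 2.297 × 10^12 m
GM = 1.997 × 10^21 m³/s²
Transfer ellipse: a_t = (r₁ + r₂)/2 = 1.5537 × 10^12 m
Circular speed at r₁: v₁ = √(GM/r₁) = 49640.9 m/s
Transfer speed at r₁ (periapsis): v₁ₜ = √(GM(2/r₁ − 1/a_t)) = 60358.2 m/s
(a) ΔV₁ = v₁ₜ − v₁ = 10717.3 m/s ≈ 10.72 km/s
Circular speed at r₂: v₂ = √(GM/r₂) = 29485.5 m/s
Transfer speed at r₂ (apoapsis): v₂ₜ = √(GM(2/r₂ − 1/a_t)) = 21294.9 m/s
(b) ΔV₂ = v₂ − v₂ₜ = 8190.65 m/s ≈ 8.191 km/s
(c) ΔV_total = ΔV₁ + ΔV₂ = 18908 m/s ≈ 18.91 km/s

Final answer:
(a) ΔV₁ = 10.72 km/s
(b) ΔV₂ = 8.191 km/s
(c) ΔV_total = 18.91 km/s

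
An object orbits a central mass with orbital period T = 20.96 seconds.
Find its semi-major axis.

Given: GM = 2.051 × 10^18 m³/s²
T = 20.96 seconds
GM = 2.051 × 10^18 m³/s²
Kepler's third law: a³ = GM T² / (4π²)
T² = 439.322 s²
a³ = (2.051 × 10^18) × 439.322 / (4π²) = 2.28238 × 10^19 m³
a = (a³)^(1/3) = 2.83659 × 10^6 m ≈ 2.837 Mm

Final answer: 2.837 Mm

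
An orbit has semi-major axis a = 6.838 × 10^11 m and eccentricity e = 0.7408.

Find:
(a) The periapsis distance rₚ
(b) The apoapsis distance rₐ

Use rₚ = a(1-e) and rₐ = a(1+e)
a = 6.838 × 10^11 m
e = 0.7408:  1 − e = 0.2592,  1 + e = 1.7408
(a) rₚ = a(1 − e) = 6.838 × 10^11 m × 0.2592 = 1.77241 × 10^11 m ≈ 1.772 × 10^11 m
(b) rₐ = a(1 + e) = 6.838 × 10^11 m × 1.7408 = 1.19036 × 10^12 m ≈ 1.19 × 10^12 m

Final answer:
(a) rₚ = 1.772 × 10^11 m
(b) rₐ = 1.19 × 10^12 m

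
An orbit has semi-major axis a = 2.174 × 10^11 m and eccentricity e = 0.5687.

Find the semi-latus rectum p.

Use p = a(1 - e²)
a = 2.174 × 10^11 m
e = 0.5687,  e² = 0.32342,  1 − e² = 0.67658
p = a(1 − e²) = 2.174 × 10^11 m × 0.67658 = 1.47089 × 10^11 m ≈ 1.471 × 10^11 m

Final answer: p = 1.471 × 10^11 m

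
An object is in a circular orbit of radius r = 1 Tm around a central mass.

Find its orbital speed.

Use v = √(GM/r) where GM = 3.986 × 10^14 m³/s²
r = 1 Tm = 1 × 10^12 m
GM = 3.986 × 10^14 m³/s²
GM/r = (3.986 × 10^14) / (1 × 10^12) = 398.6 m²/s²
v = √(GM/r) = 19.965 m/s ≈ 19.96 m/s

Final answer: 19.96 m/s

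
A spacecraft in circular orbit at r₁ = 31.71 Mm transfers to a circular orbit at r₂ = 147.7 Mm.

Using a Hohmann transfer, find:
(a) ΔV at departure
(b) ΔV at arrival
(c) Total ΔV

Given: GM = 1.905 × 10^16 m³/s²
r₁ = 31.71 Mm = 3.171 × 10^7 m
r₂ = 147.7 Mm = 1.477 × 10^8 m
GM = 1.905 × 10^16 m³/s²
Transfer ellipse: a_t = (r₁ + r₂)/2 = 8.9705 × 10^7 m
Circular speed at r₁: v₁ = √(GM/r₁) = 24510.3 m/s
Transfer speed at r₁ (periapsis): v₁ₜ = √(GM(2/r₁ − 1/a_t)) = 31450.8 m/s
(a) ΔV₁ = v₁ₜ − v₁ = 6940.43 m/s ≈ 6.94 km/s
Circular speed at r₂: v₂ = √(GM/r₂) = 11356.8 m/s
Transfer speed at r₂ (apoapsis): v₂ₜ = √(GM(2/r₂ − 1/a_t)) = 6752.23 m/s
(b) ΔV₂ = v₂ − v₂ₜ = 4604.61 m/s ≈ 4.605 km/s
(c) ΔV_total = ΔV₁ + ΔV₂ = 11545 m/s ≈ 11.55 km/s

Final answer:
(a) ΔV₁ = 6.94 km/s
(b) ΔV₂ = 4.605 km/s
(c) ΔV_total = 11.55 km/s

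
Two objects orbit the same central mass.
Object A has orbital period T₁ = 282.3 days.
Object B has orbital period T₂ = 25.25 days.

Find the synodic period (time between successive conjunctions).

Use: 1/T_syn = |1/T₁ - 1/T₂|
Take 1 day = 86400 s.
T₁ = 282.3 days = 2.43907 × 10^7 s
T₂ = 25.25 days = 2.1816 × 10^6 s
1/T₁ = 4.09992 × 10^-8 s⁻¹
1/T₂ = 4.58379 × 10^-7 s⁻¹
|1/T₁ − 1/T₂| = 4.1738 × 10^-7 s⁻¹
T_syn = 1 / |1/T₁ − 1/T₂| = 2.3959 × 10^6 s ≈ 27.73 days

Final answer: T_syn = 27.73 days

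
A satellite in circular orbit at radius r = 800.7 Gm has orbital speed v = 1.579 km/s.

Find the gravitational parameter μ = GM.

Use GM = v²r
r = 800.7 Gm = 8.007 × 10^11 m
v = 1.579 km/s = 1579 m/s
v² = 2.49324 × 10^6 m²/s²
GM = v²r = 2.49324 × 10^6 × 8.007 × 10^11 = 1.99634 × 10^18 m³/s²
GM ≈ 1.996 × 10^18 m³/s²

Final answer: GM = 1.996 × 10^18 m³/s²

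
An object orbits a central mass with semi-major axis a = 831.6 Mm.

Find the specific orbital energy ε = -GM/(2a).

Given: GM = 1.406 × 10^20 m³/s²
a = 831.6 Mm = 8.316 × 10^8 m
GM = 1.406 × 10^20 m³/s²
2a = 1.6632 × 10^9 m
ε = −GM/(2a) = -8.45358 × 10^10 J/kg ≈ -84.54 GJ/kg

Final answer: -84.54 GJ/kg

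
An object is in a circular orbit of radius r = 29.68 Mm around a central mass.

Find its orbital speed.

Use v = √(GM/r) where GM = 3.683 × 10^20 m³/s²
r = 29.68 Mm = 2.968 × 10^7 m
GM = 3.683 × 10^20 m³/s²
GM/r = (3.683 × 10^20) / (2.968 × 10^7) = 1.2409 × 10^13 m²/s²
v = √(GM/r) = 3.52265 × 10^6 m/s ≈ 3523 km/s

Final answer: 3523 km/s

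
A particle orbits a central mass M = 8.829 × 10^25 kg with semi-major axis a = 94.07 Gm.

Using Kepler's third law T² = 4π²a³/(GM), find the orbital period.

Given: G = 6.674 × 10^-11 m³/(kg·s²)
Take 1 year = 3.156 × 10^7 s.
M = 8.829 × 10^25 kg
GM = G × M = 6.674 × 10^-11 × 8.829 × 10^25 = 5.89247 × 10^15 m³/s²
a = 94.07 Gm = 9.407 × 10^10 m
a³ = 8.32441 × 10^32 m³
T = 2π √(a³/GM) = 2π √((8.32441 × 10^32) / (5.89247 × 10^15)) = 2π × 3.75862 × 10^8 s
T = 2.36161 × 10^9 s ≈ 74.83 years

Final answer: 74.83 years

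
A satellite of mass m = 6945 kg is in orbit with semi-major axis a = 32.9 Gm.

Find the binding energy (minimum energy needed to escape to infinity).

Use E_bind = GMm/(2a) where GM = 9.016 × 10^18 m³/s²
a = 32.9 Gm = 3.29 × 10^10 m
GM = 9.016 × 10^18 m³/s²
m = 6945 kg
GMm = 9.016 × 10^18 × 6945 = 6.26161 × 10^22 m³·kg/s²
2a = 6.58 × 10^10 m
E_bind = GMm/(2a) = 9.51613 × 10^11 J ≈ 951.6 GJ

Final answer: 951.6 GJ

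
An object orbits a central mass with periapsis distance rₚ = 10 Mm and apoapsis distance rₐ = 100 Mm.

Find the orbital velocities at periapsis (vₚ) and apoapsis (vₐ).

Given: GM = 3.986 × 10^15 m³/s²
rₚ = 10 Mm = 1 × 10^7 m
rₐ = 100 Mm = 1 × 10^8 m
GM = 3.986 × 10^15 m³/s²
a = (rₚ + rₐ)/2 = 5.5 × 10^7 m
Vis-viva: v² = GM (2/r − 1/a)
vₚ² = 3.986 × 10^15 × (2 × 10^-7 − 1.81818 × 10^-8) = 7.24727 × 10^8 m²/s²
vₚ = 26920.8 m/s ≈ 26.92 km/s
vₐ² = 3.986 × 10^15 × (2 × 10^-8 − 1.81818 × 10^-8) = 7.24727 × 10^6 m²/s²
vₐ = 2692.08 m/s ≈ 2.692 km/s

Final answer: vₚ = 26.92 km/s, vₐ = 2.692 km/s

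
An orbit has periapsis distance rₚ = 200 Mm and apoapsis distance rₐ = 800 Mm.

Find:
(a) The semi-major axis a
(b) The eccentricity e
rₚ = 200 Mm = 2 × 10^8 m
rₐ = 800 Mm = 8 × 10^8 m
(a) a = (rₚ + rₐ)/2 = 5 × 10^8 m ≈ 500 Mm
(b) e = (rₐ − rₚ)/(rₐ + rₚ) = (6 × 10^8) / (1 × 10^9) = 0.6

Final answer:
(a) a = 500 Mm
(b) e = 0.6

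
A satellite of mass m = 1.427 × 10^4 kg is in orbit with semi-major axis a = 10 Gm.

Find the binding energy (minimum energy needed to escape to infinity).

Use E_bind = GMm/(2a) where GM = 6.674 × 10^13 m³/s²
a = 10 Gm = 1 × 10^10 m
GM = 6.674 × 10^13 m³/s²
m = 1.427 × 10^4 kg
GMm = 6.674 × 10^13 × 14270 = 9.5238 × 10^17 m³·kg/s²
2a = 2 × 10^10 m
E_bind = GMm/(2a) = 4.7619 × 10^7 J ≈ 47.62 MJ

Final answer: 47.62 MJ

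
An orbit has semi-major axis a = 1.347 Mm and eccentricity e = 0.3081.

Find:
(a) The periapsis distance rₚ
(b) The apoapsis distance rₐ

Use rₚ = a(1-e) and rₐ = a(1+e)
a = 1.347 Mm = 1.347 × 10^6 m
e = 0.3081:  1 − e = 0.6919,  1 + e = 1.3081
(a) rₚ = a(1 − e) = 1.347 × 10^6 m × 0.6919 = 931989 m ≈ 932 km
(b) rₐ = a(1 + e) = 1.347 × 10^6 m × 1.3081 = 1.76201 × 10^6 m ≈ 1.762 Mm

Final answer:
(a) rₚ = 932 km
(b) rₐ = 1.762 Mm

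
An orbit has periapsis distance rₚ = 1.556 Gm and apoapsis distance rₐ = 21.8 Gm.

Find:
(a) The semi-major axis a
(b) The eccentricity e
rₚ = 1.556 Gm = 1.556 × 10^9 m
rₐ = 21.8 Gm = 2.18 × 10^10 m
(a) a = (rₚ + rₐ)/2 = 1.1678 × 10^10 m ≈ 11.68 Gm
(b) e = (rₐ − rₚ)/(rₐ + rₚ) = (2.0244 × 10^10) / (2.3356 × 10^10) = 0.866758

Final answer:
(a) a = 11.68 Gm
(b) e = 0.8668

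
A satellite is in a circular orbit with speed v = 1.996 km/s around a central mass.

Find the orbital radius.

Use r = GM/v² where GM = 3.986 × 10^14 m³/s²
v = 1.996 km/s = 1996 m/s
GM = 3.986 × 10^14 m³/s²
v² = 3.98402 × 10^6 m²/s²
r = GM/v² = (3.986 × 10^14) / (3.98402 × 10^6) = 1.0005 × 10^8 m ≈ 100 Mm

Final answer: 100 Mm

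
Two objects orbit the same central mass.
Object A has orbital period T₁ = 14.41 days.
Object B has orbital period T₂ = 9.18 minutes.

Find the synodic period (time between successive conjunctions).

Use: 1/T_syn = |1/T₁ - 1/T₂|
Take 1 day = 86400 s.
T₁ = 14.41 days = 1.24502 × 10^6 s
T₂ = 9.18 minutes = 550.8 s
1/T₁ = 8.03197 × 10^-7 s⁻¹
1/T₂ = 0.00181554 s⁻¹
|1/T₁ − 1/T₂| = 0.00181474 s⁻¹
T_syn = 1 / |1/T₁ − 1/T₂| = 551.044 s ≈ 9.184 minutes

Final answer: T_syn = 9.184 minutes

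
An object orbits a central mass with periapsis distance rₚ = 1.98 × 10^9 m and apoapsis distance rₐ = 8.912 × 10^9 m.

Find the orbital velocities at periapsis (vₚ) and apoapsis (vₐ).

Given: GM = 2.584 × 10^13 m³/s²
rₚ = 1.98 × 10^9 m
rₐ = 8.912 × 10^9 m
GM = 2.584 × 10^13 m³/s²
a = (rₚ + rₐ)/2 = 5.446 × 10^9 m
Vis-viva: v² = GM (2/r − 1/a)
vₚ² = 2.584 × 10^13 × (1.0101 × 10^-9 − 1.83621 × 10^-10) = 21356.2 m²/s²
vₚ = 146.138 m/s ≈ 146.1 m/s
vₐ² = 2.584 × 10^13 × (2.24417 × 10^-10 − 1.83621 × 10^-10) = 1054.16 m²/s²
vₐ = 32.4678 m/s ≈ 32.47 m/s

Final answer: vₚ = 146.1 m/s, vₐ = 32.47 m/s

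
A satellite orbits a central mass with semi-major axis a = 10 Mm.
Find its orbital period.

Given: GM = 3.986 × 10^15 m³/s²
a = 10 Mm = 1 × 10^7 m
GM = 3.986 × 10^15 m³/s²
a³ = 1 × 10^21 m³
T = 2π √(a³/GM) = 2π √((1 × 10^21) / (3.986 × 10^15)) = 2π × 500.877 s
T = 3147.1 s ≈ 52.45 minutes

Final answer: 52.45 minutes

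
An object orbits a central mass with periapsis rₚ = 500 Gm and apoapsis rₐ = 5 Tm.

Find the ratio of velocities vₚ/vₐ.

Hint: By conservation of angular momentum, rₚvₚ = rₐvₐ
rₚ = 500 Gm = 5 × 10^11 m
rₐ = 5 Tm = 5 × 10^12 m
rₚvₚ = rₐvₐ  ⇒  vₚ/vₐ = rₐ/rₚ
vₚ/vₐ = (5 × 10^12) / (5 × 10^11) = 10

Final answer: vₚ/vₐ = 10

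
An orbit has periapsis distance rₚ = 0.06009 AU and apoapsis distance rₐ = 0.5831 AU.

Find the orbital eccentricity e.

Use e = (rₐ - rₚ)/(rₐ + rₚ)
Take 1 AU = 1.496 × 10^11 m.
rₚ = 0.06009 AU = 8.98946 × 10^9 m
rₐ = 0.5831 AU = 8.72318 × 10^10 m
rₐ − rₚ = 7.82423 × 10^10 m
rₐ + rₚ = 9.62212 × 10^10 m
e = (rₐ − rₚ)/(rₐ + rₚ) = 0.81315

Final answer: e = 0.8132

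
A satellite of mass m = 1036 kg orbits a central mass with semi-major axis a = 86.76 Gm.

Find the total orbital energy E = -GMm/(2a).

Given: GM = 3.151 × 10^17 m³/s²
a = 86.76 Gm = 8.676 × 10^10 m
GM = 3.151 × 10^17 m³/s²
2a = 1.7352 × 10^11 m
GMm = 3.151 × 10^17 × 1036 = 3.26444 × 10^20 m³·kg/s²
E = −GMm/(2a) = -1.8813 × 10^9 J ≈ -1.881 GJ

Final answer: -1.881 GJ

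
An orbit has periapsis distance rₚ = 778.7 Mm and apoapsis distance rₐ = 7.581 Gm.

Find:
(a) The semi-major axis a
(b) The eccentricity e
rₚ = 778.7 Mm = 7.787 × 10^8 m
rₐ = 7.581 Gm = 7.581 × 10^9 m
(a) a = (rₚ + rₐ)/2 = 4.17985 × 10^9 m ≈ 4.18 Gm
(b) e = (rₐ − rₚ)/(rₐ + rₚ) = (6.8023 × 10^9) / (8.3597 × 10^9) = 0.813701

Final answer:
(a) a = 4.18 Gm
(b) e = 0.8137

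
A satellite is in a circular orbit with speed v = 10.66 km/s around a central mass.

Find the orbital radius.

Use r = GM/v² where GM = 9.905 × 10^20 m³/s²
v = 10.66 km/s = 10660 m/s
GM = 9.905 × 10^20 m³/s²
v² = 1.13636 × 10^8 m²/s²
r = GM/v² = (9.905 × 10^20) / (1.13636 × 10^8) = 8.71646 × 10^12 m ≈ 8.716 Tm

Final answer: 8.716 Tm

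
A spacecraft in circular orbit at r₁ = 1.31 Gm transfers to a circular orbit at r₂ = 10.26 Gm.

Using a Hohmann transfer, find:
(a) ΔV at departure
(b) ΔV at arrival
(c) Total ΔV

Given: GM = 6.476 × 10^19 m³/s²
r₁ = 1.31 Gm = 1.31 × 10^9 m
r₂ = 10.26 Gm = 1.026 × 10^10 m
GM = 6.476 × 10^19 m³/s²
Transfer ellipse: a_t = (r₁ + r₂)/2 = 5.785 × 10^9 m
Circular speed at r₁: v₁ = √(GM/r₁) = 222340 m/s
Transfer speed at r₁ (periapsis): v₁ₜ = √(GM(2/r₁ − 1/a_t)) = 296101 m/s
(a) ΔV₁ = v₁ₜ − v₁ = 73760.8 m/s ≈ 73.76 km/s
Circular speed at r₂: v₂ = √(GM/r₂) = 79447.4 m/s
Transfer speed at r₂ (apoapsis): v₂ₜ = √(GM(2/r₂ − 1/a_t)) = 37806.3 m/s
(b) ΔV₂ = v₂ − v₂ₜ = 41641.2 m/s ≈ 41.64 km/s
(c) ΔV_total = ΔV₁ + ΔV₂ = 115402 m/s ≈ 115.4 km/s

Final answer:
(a) ΔV₁ = 73.76 km/s
(b) ΔV₂ = 41.64 km/s
(c) ΔV_total = 115.4 km/s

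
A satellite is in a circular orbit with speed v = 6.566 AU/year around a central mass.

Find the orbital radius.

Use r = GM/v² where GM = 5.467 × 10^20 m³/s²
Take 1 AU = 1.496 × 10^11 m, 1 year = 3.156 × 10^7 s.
v = 6.566 AU/year = 31124 m/s
GM = 5.467 × 10^20 m³/s²
v² = 9.68704 × 10^8 m²/s²
r = GM/v² = (5.467 × 10^20) / (9.68704 × 10^8) = 5.64362 × 10^11 m ≈ 3.772 AU

Final answer: 3.772 AU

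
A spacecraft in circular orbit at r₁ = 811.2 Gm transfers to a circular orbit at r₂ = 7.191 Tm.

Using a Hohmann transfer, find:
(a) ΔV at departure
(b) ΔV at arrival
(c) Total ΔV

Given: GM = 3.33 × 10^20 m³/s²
r₁ = 811.2 Gm = 8.112 × 10^11 m
r₂ = 7.191 Tm = 7.191 × 10^12 m
GM = 3.33 × 10^20 m³/s²
Transfer ellipse: a_t = (r₁ + r₂)/2 = 4.0011 × 10^12 m
Circular speed at r₁: v₁ = √(GM/r₁) = 20260.9 m/s
Transfer speed at r₁ (periapsis): v₁ₜ = √(GM(2/r₁ − 1/a_t)) = 27162.1 m/s
(a) ΔV₁ = v₁ₜ − v₁ = 6901.21 m/s ≈ 6.901 km/s
Circular speed at r₂: v₂ = √(GM/r₂) = 6804.99 m/s
Transfer speed at r₂ (apoapsis): v₂ₜ = √(GM(2/r₂ − 1/a_t)) = 3064.09 m/s
(b) ΔV₂ = v₂ − v₂ₜ = 3740.9 m/s ≈ 3.741 km/s
(c) ΔV_total = ΔV₁ + ΔV₂ = 10642.1 m/s ≈ 10.64 km/s

Final answer:
(a) ΔV₁ = 6.901 km/s
(b) ΔV₂ = 3.741 km/s
(c) ΔV_total = 10.64 km/s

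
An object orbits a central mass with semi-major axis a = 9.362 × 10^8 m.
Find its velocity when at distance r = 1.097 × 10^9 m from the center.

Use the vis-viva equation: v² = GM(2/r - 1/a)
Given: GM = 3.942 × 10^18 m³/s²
a = 9.362 × 10^8 m
r = 1.097 × 10^9 m
GM = 3.942 × 10^18 m³/s²
2/r − 1/a = 1.82315 × 10^-9 − 1.06815 × 10^-9 = 7.55006 × 10^-10 m⁻¹
v² = GM (2/r − 1/a) = 2.97623 × 10^9 m²/s²
v = 54554.9 m/s ≈ 54.55 km/s

Final answer: 54.55 km/s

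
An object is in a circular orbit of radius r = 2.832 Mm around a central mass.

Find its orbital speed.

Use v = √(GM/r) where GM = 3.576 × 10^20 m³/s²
r = 2.832 Mm = 2.832 × 10^6 m
GM = 3.576 × 10^20 m³/s²
GM/r = (3.576 × 10^20) / (2.832 × 10^6) = 1.26271 × 10^14 m²/s²
v = √(GM/r) = 1.1237 × 10^7 m/s ≈ 1.124 × 10^4 km/s

Final answer: 1.124 × 10^4 km/s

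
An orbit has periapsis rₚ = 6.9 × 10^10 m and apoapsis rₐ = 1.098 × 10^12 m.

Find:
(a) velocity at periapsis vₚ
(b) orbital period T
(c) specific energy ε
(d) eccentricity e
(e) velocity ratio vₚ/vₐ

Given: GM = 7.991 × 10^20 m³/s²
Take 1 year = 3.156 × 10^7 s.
rₚ = 6.9 × 10^10 m
rₐ = 1.098 × 10^12 m
GM = 7.991 × 10^20 m³/s²
a = (rₚ + rₐ)/2 = 5.835 × 10^11 m
e = (rₐ − rₚ)/(rₐ + rₚ) = (1.029 × 10^12) / (1.167 × 10^12) = 0.881748
(a) vₚ² = GM (2/rₚ − 1/a) = 7.991 × 10^20 × (2.89855 × 10^-11 − 1.7138 × 10^-12) = 2.17928 × 10^10 m²/s²;  vₚ = 147624 m/s ≈ 147.6 km/s
(b) a³ = 1.98666 × 10^35 m³;  T = 2π √(a³/GM) = 2π × 1.57674 × 10^7 s = 9.90696 × 10^7 s ≈ 3.139 years
(c) 2a = 1.167 × 10^12 m;  ε = −GM/(2a) = -6.84747 × 10^8 J/kg ≈ -684.7 MJ/kg
(d) e = 0.881748 ≈ 0.8817
(e) vₚ/vₐ = rₐ/rₚ (angular momentum) = (1.098 × 10^12) / (6.9 × 10^10) = 15.913 ≈ 15.91

Final answer:
(a) velocity at periapsis vₚ = 147.6 km/s
(b) orbital period T = 3.139 years
(c) specific energy ε = -684.7 MJ/kg
(d) eccentricity e = 0.8817
(e) velocity ratio vₚ/vₐ = 15.91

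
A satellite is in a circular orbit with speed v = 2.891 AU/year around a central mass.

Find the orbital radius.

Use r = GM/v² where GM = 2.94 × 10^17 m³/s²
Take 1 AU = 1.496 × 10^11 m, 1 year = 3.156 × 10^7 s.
v = 2.891 AU/year = 13703.9 m/s
GM = 2.94 × 10^17 m³/s²
v² = 1.87796 × 10^8 m²/s²
r = GM/v² = (2.94 × 10^17) / (1.87796 × 10^8) = 1.56553 × 10^9 m ≈ 0.01046 AU

Final answer: 0.01046 AU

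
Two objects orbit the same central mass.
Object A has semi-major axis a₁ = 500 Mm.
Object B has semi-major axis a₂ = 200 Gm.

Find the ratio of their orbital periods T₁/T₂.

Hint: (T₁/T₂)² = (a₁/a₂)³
a₁ = 500 Mm = 5 × 10^8 m
a₂ = 200 Gm = 2 × 10^11 m
a₁/a₂ = 0.0025
T₁/T₂ = (a₁/a₂)^(3/2) = (0.0025)^1.5 = 0.000125

Final answer: T₁/T₂ = 0.000125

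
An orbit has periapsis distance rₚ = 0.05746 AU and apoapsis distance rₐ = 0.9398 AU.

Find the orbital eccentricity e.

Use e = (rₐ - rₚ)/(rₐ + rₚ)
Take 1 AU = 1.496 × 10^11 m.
rₚ = 0.05746 AU = 8.59602 × 10^9 m
rₐ = 0.9398 AU = 1.40594 × 10^11 m
rₐ − rₚ = 1.31998 × 10^11 m
rₐ + rₚ = 1.4919 × 10^11 m
e = (rₐ − rₚ)/(rₐ + rₚ) = 0.884764

Final answer: e = 0.8848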